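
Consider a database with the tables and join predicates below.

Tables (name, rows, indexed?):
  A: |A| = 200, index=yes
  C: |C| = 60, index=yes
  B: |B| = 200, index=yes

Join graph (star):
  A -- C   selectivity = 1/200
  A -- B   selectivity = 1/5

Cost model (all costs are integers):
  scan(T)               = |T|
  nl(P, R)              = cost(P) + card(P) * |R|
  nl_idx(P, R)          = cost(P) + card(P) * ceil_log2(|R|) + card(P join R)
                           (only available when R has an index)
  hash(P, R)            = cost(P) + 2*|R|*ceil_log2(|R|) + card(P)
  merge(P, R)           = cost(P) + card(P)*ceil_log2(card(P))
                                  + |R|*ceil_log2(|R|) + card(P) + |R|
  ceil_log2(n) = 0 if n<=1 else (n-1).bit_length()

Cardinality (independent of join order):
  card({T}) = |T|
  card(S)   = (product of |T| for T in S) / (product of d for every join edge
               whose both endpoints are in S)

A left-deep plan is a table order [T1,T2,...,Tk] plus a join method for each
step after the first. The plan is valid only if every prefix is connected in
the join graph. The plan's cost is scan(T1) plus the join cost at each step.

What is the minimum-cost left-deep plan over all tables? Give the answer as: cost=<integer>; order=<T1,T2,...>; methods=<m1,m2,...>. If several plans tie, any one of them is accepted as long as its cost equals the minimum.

Selinger DP (subsets sized 1..n):
  {A}: scan cost=200, card=200
  {C}: scan cost=60, card=60
  {B}: scan cost=200, card=200
  {AC}: card=60; try (A,nl_idx)→600, (C,hash)→1120, (C,nl_idx)→1460, (A,merge)→2280, (C,merge)→2420, (A,hash)→3320 …(+2); best=600 via (A,nl_idx)
  {AB}: card=8000; try (B,hash)→3600, (A,hash)→3600, (B,merge)→3800, (A,merge)→3800, (B,nl_idx)→9800, (A,nl_idx)→9800 …(+2); best=3600 via (B,hash)
  {ABC}: card=2400; try (B,merge)→2820, (B,nl_idx)→3480, (B,hash)→3860, (C,hash)→12320, (B,nl)→12600, (C,nl_idx)→54000 …(+2); best=2820 via (B,merge)

cost=2820; order=C,A,B; methods=nl_idx,merge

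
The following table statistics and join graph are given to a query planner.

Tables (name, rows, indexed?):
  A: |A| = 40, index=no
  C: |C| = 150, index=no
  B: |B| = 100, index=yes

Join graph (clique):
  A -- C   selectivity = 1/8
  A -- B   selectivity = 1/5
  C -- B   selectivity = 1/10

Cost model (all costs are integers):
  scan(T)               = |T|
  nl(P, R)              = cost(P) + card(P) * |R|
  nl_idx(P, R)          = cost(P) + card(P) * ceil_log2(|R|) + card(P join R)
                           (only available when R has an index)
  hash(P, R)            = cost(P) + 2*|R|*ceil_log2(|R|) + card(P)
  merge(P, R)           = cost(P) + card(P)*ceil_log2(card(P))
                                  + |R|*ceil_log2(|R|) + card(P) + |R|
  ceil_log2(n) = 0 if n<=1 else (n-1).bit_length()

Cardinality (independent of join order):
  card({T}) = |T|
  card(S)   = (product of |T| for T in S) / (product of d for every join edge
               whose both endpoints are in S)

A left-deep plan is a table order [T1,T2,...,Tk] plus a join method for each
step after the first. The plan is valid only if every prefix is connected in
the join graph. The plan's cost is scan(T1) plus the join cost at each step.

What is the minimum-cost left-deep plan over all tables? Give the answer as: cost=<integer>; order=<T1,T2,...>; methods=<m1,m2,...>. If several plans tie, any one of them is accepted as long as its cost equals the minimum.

cost=2930; order=C,A,B; methods=hash,hash

Selinger DP (subsets sized 1..n):
  {A}: scan cost=40, card=40
  {C}: scan cost=150, card=150
  {B}: scan cost=100, card=100
  {AC}: card=750; try (A,hash)→780, (C,merge)→1670, (A,merge)→1780, (C,hash)→2480, (C,nl)→6040, (A,nl)→6150; best=780 via (A,hash)
  {AB}: card=800; try (A,hash)→680, (B,merge)→1120, (B,nl_idx)→1120, (A,merge)→1180, (B,hash)→1480, (B,nl)→4040 …(+1); best=680 via (A,hash)
  {BC}: card=1500; try (B,hash)→1700, (C,merge)→2250, (B,merge)→2300, (C,hash)→2600, (B,nl_idx)→2700, (C,nl)→15100 …(+1); best=1700 via (B,hash)
  {ABC}: card=1500; try (B,hash)→2930, (A,hash)→3680, (C,hash)→3880, (B,nl_idx)→7530, (B,merge)→9830, (C,merge)→10830 …(+4); best=2930 via (B,hash)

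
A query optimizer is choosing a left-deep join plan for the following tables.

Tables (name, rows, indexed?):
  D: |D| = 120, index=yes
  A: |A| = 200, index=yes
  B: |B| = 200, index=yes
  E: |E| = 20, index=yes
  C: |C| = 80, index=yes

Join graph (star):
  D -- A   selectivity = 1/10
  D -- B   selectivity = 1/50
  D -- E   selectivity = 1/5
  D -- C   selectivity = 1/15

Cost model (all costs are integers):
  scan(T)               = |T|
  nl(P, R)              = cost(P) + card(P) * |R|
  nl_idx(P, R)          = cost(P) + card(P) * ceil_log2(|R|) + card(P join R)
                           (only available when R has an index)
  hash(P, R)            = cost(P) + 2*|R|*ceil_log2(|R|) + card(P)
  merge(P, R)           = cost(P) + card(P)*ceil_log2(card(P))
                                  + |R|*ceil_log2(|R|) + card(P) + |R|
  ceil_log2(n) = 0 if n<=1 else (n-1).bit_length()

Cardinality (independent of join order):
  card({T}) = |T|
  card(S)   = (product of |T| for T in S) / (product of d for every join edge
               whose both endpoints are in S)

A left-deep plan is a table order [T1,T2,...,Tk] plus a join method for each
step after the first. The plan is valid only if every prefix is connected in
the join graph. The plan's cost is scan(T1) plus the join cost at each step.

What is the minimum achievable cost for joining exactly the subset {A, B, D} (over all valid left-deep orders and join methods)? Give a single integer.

Selinger DP over subsets of {A,B,D}:
  {D}: scan cost=120, card=120
  {A}: scan cost=200, card=200
  {B}: scan cost=200, card=200
  {AD}: card=2400; try (D,hash)→2080, (A,merge)→2880, (D,merge)→2960, (A,hash)→3440, (A,nl_idx)→3480, (D,nl_idx)→4000 …(+2); best=2080 via (D,hash)
  {BD}: card=480; try (B,nl_idx)→1560, (D,hash)→2080, (D,nl_idx)→2080, (B,merge)→2880, (D,merge)→2960, (B,hash)→3440 …(+2); best=1560 via (B,nl_idx)
  {ABD}: card=9600; try (A,hash)→5240, (B,hash)→7680, (A,merge)→8160, (A,nl_idx)→15000, (B,nl_idx)→30880, (B,merge)→35080 …(+2); best=5240 via (A,hash)

5240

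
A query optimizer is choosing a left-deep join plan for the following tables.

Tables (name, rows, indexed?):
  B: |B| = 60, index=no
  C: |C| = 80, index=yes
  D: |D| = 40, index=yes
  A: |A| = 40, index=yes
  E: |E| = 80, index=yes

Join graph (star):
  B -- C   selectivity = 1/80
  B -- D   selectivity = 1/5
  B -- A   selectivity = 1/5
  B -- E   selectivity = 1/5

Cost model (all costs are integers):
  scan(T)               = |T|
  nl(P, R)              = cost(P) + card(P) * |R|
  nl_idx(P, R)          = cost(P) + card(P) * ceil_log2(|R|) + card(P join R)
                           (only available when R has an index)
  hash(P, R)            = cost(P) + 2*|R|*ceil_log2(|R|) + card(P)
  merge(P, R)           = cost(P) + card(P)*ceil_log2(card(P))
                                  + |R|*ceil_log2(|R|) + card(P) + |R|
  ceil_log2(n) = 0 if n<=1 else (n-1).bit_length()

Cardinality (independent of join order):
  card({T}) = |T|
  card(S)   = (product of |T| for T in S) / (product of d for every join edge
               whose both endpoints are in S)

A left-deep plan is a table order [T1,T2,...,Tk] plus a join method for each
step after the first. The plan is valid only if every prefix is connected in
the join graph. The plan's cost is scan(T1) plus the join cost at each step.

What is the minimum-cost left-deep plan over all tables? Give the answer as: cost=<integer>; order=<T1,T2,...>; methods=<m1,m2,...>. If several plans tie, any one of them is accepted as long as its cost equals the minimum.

Selinger DP (subsets sized 1..n):
  {B}: scan cost=60, card=60
  {C}: scan cost=80, card=80
  {D}: scan cost=40, card=40
  {A}: scan cost=40, card=40
  {E}: scan cost=80, card=80
  {BC}: card=60; try (C,nl_idx)→540, (B,hash)→880, (C,merge)→1120, (B,merge)→1140, (C,hash)→1240, (C,nl)→4860 …(+1); best=540 via (C,nl_idx)
  {BD}: card=480; try (D,hash)→600, (B,merge)→740, (D,merge)→760, (B,hash)→800, (D,nl_idx)→900, (B,nl)→2440 …(+1); best=600 via (D,hash)
  {AB}: card=480; try (A,hash)→600, (B,merge)→740, (A,merge)→760, (B,hash)→800, (A,nl_idx)→900, (B,nl)→2440 …(+1); best=600 via (A,hash)
  {BE}: card=960; try (B,hash)→880, (E,merge)→1120, (B,merge)→1140, (E,hash)→1240, (E,nl_idx)→1440, (E,nl)→4860 …(+1); best=880 via (B,hash)
  {BCD}: card=480; try (D,hash)→1080, (D,merge)→1240, (D,nl_idx)→1380, (C,hash)→2200, (D,nl)→2940, (C,nl_idx)→4440 …(+2); best=1080 via (D,hash)
  {ABC}: card=480; try (A,hash)→1080, (A,merge)→1240, (A,nl_idx)→1380, (C,hash)→2200, (A,nl)→2940, (C,nl_idx)→4440 …(+2); best=1080 via (A,hash)
  {BCE}: card=960; try (E,merge)→1600, (E,hash)→1720, (E,nl_idx)→1920, (C,hash)→2960, (E,nl)→5340, (C,nl_idx)→8560 …(+2); best=1600 via (E,merge)
  {ABD}: card=3840; try (D,hash)→1560, (A,hash)→1560, (D,merge)→5680, (A,merge)→5680, (D,nl_idx)→7320, (A,nl_idx)→7320 …(+2); best=1560 via (D,hash)
  {BDE}: card=7680; try (E,hash)→2200, (D,hash)→2320, (E,merge)→6040, (E,nl_idx)→11640, (D,merge)→11720, (D,nl_idx)→14320 …(+2); best=2200 via (E,hash)
  {ABE}: card=7680; try (E,hash)→2200, (A,hash)→2320, (E,merge)→6040, (E,nl_idx)→11640, (A,merge)→11720, (A,nl_idx)→14320 …(+2); best=2200 via (E,hash)
  {ABCD}: card=3840; try (D,hash)→2040, (A,hash)→2040, (D,merge)→6160, (A,merge)→6160, (C,hash)→6520, (D,nl_idx)→7800 …(+6); best=2040 via (D,hash)
  {BCDE}: card=7680; try (E,hash)→2680, (D,hash)→3040, (E,merge)→6520, (C,hash)→11000, (E,nl_idx)→12120, (D,merge)→12440 …(+6); best=2680 via (E,hash)
  {ABCE}: card=7680; try (E,hash)→2680, (A,hash)→3040, (E,merge)→6520, (C,hash)→11000, (E,nl_idx)→12120, (A,merge)→12440 …(+6); best=2680 via (E,hash)
  {ABDE}: card=61440; try (E,hash)→6520, (D,hash)→10360, (A,hash)→10360, (E,merge)→52120, (E,nl_idx)→89880, (D,nl_idx)→109720 …(+6); best=6520 via (E,hash)
  {ABCDE}: card=61440; try (E,hash)→7000, (D,hash)→10840, (A,hash)→10840, (E,merge)→52600, (C,hash)→69080, (E,nl_idx)→90360 …(+10); best=7000 via (E,hash)

cost=7000; order=B,C,A,D,E; methods=nl_idx,hash,hash,hash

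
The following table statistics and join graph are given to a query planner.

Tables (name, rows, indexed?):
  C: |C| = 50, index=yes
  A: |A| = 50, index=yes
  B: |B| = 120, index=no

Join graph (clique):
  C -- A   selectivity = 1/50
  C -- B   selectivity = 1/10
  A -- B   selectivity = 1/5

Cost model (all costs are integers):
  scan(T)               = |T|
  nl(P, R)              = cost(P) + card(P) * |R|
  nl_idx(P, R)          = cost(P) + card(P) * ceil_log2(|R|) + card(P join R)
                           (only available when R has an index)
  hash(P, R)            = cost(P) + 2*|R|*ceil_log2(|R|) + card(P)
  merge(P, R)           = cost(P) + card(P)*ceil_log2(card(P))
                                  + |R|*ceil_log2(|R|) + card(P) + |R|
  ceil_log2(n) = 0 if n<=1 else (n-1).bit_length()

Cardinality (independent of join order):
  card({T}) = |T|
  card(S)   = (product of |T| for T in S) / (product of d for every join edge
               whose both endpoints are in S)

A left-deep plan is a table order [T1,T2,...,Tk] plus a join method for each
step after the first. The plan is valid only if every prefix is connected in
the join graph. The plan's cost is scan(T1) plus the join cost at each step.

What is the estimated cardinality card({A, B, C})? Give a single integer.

Tables in S: A(50), B(120), C(50)
Edges inside S: C-A(d=50), C-B(d=10), A-B(d=5)
numerator = 50 * 120 * 50 = 300000
denominator = 50 * 10 * 5 = 2500
card(S) = 300000 / 2500 = 120

120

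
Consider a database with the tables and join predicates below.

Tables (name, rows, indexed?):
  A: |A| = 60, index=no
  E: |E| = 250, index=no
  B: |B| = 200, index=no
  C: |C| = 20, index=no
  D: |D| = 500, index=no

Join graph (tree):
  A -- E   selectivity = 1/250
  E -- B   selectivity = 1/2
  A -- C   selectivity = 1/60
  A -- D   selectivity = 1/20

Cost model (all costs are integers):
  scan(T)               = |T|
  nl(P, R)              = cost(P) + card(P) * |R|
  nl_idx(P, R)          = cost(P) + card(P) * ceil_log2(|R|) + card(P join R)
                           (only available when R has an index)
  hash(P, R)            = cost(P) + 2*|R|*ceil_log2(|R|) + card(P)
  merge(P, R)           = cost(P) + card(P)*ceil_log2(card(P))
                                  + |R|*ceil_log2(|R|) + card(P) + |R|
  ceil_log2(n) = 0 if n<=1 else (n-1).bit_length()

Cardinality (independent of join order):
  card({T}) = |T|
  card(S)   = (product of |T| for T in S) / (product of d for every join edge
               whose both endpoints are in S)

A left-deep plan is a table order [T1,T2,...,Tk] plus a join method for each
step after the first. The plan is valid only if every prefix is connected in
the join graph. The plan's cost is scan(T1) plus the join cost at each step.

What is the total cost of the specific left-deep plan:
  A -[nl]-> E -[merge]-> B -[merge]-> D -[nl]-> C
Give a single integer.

step 1: scan A: cost=60, card=60
step 2: join E via nl
    card(P join E) = 60*250/(250) = 60
    cost = 60 + 60*250 = 15060
step 3: join B via merge
    card(P join B) = 60*200/(2) = 6000
    cost = 15060 + 60*6 + 200*8 + 60 + 200 = 17280
step 4: join D via merge
    card(P join D) = 6000*500/(20) = 150000
    cost = 17280 + 6000*13 + 500*9 + 6000 + 500 = 106280
step 5: join C via nl
    card(P join C) = 150000*20/(60) = 50000
    cost = 106280 + 150000*20 = 3106280

3106280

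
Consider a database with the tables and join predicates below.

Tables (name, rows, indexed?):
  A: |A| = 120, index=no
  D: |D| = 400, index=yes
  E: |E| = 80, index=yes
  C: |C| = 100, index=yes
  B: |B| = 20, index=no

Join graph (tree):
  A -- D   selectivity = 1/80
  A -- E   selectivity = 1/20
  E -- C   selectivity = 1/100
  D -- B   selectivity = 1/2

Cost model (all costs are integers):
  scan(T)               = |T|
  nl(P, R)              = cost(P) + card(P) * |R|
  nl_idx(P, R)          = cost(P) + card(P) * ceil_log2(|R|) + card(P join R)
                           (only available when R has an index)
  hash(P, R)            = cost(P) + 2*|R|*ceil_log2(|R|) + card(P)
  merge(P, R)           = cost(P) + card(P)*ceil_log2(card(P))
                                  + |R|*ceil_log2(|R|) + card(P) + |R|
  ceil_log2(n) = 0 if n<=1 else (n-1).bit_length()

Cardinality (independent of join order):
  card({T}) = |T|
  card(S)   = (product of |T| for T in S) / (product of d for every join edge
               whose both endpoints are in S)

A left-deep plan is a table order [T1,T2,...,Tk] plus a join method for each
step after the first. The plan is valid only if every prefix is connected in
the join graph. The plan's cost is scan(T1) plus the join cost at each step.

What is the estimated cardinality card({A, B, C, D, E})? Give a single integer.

Tables in S: A(120), B(20), C(100), D(400), E(80)
Edges inside S: A-D(d=80), A-E(d=20), E-C(d=100), D-B(d=2)
numerator = 120 * 20 * 100 * 400 * 80 = 7680000000
denominator = 80 * 20 * 100 * 2 = 320000
card(S) = 7680000000 / 320000 = 24000

24000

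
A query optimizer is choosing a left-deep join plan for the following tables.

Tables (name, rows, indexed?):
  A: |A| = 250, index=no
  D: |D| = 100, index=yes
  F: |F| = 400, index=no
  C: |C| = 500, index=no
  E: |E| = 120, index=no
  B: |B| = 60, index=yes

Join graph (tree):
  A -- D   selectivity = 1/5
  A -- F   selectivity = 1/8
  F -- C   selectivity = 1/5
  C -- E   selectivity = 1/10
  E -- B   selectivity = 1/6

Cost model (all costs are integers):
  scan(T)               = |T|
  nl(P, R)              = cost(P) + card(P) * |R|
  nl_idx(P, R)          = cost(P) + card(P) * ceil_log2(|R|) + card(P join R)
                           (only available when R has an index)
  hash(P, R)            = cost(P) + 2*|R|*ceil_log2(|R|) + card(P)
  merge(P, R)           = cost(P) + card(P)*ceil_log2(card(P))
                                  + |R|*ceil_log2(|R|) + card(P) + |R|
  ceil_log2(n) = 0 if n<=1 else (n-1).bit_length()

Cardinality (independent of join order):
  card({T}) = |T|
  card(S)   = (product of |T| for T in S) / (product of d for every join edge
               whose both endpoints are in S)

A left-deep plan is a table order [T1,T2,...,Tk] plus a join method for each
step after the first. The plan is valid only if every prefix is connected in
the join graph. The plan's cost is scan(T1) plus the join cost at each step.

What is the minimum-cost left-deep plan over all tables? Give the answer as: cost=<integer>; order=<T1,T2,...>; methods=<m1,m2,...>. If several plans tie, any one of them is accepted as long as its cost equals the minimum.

cost=154882000; order=C,E,B,F,A,D; methods=hash,hash,hash,hash,hash

Selinger DP (subsets sized 1..n):
  {A}: scan cost=250, card=250
  {D}: scan cost=100, card=100
  {F}: scan cost=400, card=400
  {C}: scan cost=500, card=500
  {E}: scan cost=120, card=120
  {B}: scan cost=60, card=60
  {AD}: card=5000; try (D,hash)→1900, (A,merge)→3150, (D,merge)→3300, (A,hash)→4200, (D,nl_idx)→7000, (A,nl)→25100 …(+1); best=1900 via (D,hash)
  {AF}: card=12500; try (A,hash)→4800, (F,merge)→6500, (A,merge)→6650, (F,hash)→7700, (F,nl)→100250, (A,nl)→100400; best=4800 via (A,hash)
  {CF}: card=40000; try (F,hash)→8200, (C,merge)→9400, (F,merge)→9500, (C,hash)→9800, (C,nl)→200400, (F,nl)→200500; best=8200 via (F,hash)
  {CE}: card=6000; try (E,hash)→2680, (C,merge)→6080, (E,merge)→6460, (C,hash)→9240, (C,nl)→60120, (E,nl)→60500; best=2680 via (E,hash)
  {BE}: card=1200; try (B,hash)→960, (E,merge)→1440, (B,merge)→1500, (E,hash)→1800, (B,nl_idx)→2040, (E,nl)→7260 …(+1); best=960 via (B,hash)
  {ADF}: card=250000; try (F,hash)→14100, (D,hash)→18700, (F,merge)→75900, (D,merge)→193100, (D,nl_idx)→342300, (D,nl)→1254800 …(+1); best=14100 via (F,hash)
  {ACF}: card=1250000; try (C,hash)→26300, (A,hash)→52200, (C,merge)→197300, (A,merge)→690450, (C,nl)→6254800, (A,nl)→10008200; best=26300 via (C,hash)
  {CEF}: card=480000; try (F,hash)→15880, (E,hash)→49880, (F,merge)→90680, (E,merge)→689160, (F,nl)→2402680, (E,nl)→4808200; best=15880 via (F,hash)
  {BCE}: card=60000; try (B,hash)→9400, (C,hash)→11160, (C,merge)→20360, (B,merge)→87100, (B,nl_idx)→98680, (B,nl)→362680 …(+1); best=9400 via (B,hash)
  {ACDF}: card=25000000; try (C,hash)→273100, (D,hash)→1277700, (C,merge)→4769100, (D,merge)→27527100, (D,nl_idx)→33776300, (C,nl)→125014100 …(+1); best=273100 via (C,hash)
  {ACEF}: card=15000000; try (A,hash)→499880, (E,hash)→1277980, (A,merge)→9618130, (E,merge)→27527260, (A,nl)→120015880, (E,nl)→150026300; best=499880 via (A,hash)
  {BCEF}: card=4800000; try (F,hash)→76600, (B,hash)→496600, (F,merge)→1033400, (B,nl_idx)→7695880, (B,merge)→9616300, (F,nl)→24009400 …(+1); best=76600 via (F,hash)
  {ACDEF}: card=300000000; try (D,hash)→15501280, (E,hash)→25274780, (D,merge)→375500680, (D,nl_idx)→405499880, (E,merge)→650274060, (D,nl)→1500499880 …(+1); best=15501280 via (D,hash)
  {ABCEF}: card=150000000; try (A,hash)→4880600, (B,hash)→15500600, (A,merge)→115278850, (B,nl_idx)→240499880, (B,merge)→375500300, (B,nl)→900499880 …(+1); best=4880600 via (A,hash)
  {ABCDEF}: card=3000000000; try (D,hash)→154882000, (B,hash)→315502000, (D,nl_idx)→4054880600, (D,merge)→4354881400, (B,nl_idx)→4815501280, (B,merge)→9015501700 …(+2); best=154882000 via (D,hash)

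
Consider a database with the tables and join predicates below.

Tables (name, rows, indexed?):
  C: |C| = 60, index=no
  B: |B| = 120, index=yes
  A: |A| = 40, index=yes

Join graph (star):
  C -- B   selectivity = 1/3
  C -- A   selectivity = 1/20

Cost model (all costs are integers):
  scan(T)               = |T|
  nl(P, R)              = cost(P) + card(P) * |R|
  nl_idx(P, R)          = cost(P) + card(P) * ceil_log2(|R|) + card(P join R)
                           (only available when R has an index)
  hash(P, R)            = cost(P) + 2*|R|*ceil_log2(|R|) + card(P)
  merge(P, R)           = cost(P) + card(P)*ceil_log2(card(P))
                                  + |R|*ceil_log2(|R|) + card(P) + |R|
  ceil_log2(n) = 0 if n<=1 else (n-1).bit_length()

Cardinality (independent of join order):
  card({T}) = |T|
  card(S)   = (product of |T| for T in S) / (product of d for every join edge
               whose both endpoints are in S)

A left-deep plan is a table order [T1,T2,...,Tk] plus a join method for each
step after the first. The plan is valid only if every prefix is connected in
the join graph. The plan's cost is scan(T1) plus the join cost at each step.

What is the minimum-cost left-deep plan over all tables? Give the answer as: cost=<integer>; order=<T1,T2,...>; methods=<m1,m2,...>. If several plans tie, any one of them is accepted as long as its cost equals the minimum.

cost=2340; order=C,A,B; methods=nl_idx,hash

Selinger DP (subsets sized 1..n):
  {C}: scan cost=60, card=60
  {B}: scan cost=120, card=120
  {A}: scan cost=40, card=40
  {BC}: card=2400; try (C,hash)→960, (B,merge)→1440, (C,merge)→1500, (B,hash)→1800, (B,nl_idx)→2880, (B,nl)→7260 …(+1); best=960 via (C,hash)
  {AC}: card=120; try (A,nl_idx)→540, (A,hash)→600, (C,merge)→740, (A,merge)→760, (C,hash)→800, (C,nl)→2440 …(+1); best=540 via (A,nl_idx)
  {ABC}: card=4800; try (B,hash)→2340, (B,merge)→2460, (A,hash)→3840, (B,nl_idx)→6180, (B,nl)→14940, (A,nl_idx)→20160 …(+2); best=2340 via (B,hash)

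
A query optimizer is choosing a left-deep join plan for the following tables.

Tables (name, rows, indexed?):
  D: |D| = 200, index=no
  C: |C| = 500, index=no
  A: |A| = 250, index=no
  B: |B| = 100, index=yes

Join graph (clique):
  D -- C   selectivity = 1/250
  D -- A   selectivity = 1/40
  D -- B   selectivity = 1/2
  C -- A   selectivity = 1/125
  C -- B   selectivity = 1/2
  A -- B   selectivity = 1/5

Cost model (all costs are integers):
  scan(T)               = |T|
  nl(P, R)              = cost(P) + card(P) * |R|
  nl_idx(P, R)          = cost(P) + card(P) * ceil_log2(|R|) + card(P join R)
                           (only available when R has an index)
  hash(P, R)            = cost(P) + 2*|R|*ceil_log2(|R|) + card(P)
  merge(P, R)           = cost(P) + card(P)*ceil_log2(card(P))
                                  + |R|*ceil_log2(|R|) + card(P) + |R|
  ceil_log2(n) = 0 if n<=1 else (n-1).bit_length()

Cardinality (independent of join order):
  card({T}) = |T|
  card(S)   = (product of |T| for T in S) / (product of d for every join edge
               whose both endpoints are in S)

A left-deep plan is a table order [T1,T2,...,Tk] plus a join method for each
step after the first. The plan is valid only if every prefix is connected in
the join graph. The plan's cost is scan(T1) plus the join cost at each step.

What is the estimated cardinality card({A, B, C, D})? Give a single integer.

100

Tables in S: A(250), B(100), C(500), D(200)
Edges inside S: D-C(d=250), D-A(d=40), D-B(d=2), C-A(d=125), C-B(d=2), A-B(d=5)
numerator = 250 * 100 * 500 * 200 = 2500000000
denominator = 250 * 40 * 2 * 125 * 2 * 5 = 25000000
card(S) = 2500000000 / 25000000 = 100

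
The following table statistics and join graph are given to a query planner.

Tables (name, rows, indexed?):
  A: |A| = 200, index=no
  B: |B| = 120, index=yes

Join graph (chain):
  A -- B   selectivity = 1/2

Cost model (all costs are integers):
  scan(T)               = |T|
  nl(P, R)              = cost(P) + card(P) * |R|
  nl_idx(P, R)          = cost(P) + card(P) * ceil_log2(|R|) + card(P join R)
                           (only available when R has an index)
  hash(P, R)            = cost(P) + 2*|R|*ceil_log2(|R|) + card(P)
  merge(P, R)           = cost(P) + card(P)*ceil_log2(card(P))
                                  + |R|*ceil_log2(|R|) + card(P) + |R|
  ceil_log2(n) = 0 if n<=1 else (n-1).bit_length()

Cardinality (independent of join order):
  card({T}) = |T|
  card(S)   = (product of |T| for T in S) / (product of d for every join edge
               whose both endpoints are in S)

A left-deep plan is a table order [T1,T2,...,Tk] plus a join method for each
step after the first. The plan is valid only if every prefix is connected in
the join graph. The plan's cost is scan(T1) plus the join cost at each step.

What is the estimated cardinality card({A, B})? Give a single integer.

12000

Tables in S: A(200), B(120)
Edges inside S: A-B(d=2)
numerator = 200 * 120 = 24000
denominator = 2 = 2
card(S) = 24000 / 2 = 12000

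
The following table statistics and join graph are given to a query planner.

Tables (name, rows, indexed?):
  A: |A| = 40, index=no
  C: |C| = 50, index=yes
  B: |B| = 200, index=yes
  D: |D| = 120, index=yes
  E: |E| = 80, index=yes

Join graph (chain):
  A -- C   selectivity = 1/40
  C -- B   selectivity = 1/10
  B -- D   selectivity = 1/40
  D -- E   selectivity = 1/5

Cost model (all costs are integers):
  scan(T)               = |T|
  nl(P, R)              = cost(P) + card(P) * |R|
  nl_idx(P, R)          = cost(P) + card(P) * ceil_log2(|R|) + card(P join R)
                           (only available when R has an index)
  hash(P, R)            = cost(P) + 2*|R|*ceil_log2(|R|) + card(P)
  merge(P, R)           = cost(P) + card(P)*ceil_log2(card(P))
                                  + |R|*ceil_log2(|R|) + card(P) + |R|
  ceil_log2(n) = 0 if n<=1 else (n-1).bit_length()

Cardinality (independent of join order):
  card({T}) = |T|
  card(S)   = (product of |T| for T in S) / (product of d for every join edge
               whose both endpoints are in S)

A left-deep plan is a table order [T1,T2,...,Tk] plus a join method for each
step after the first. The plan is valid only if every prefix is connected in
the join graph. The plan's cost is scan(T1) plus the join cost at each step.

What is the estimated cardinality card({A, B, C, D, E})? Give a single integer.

Tables in S: A(40), B(200), C(50), D(120), E(80)
Edges inside S: A-C(d=40), C-B(d=10), B-D(d=40), D-E(d=5)
numerator = 40 * 200 * 50 * 120 * 80 = 3840000000
denominator = 40 * 10 * 40 * 5 = 80000
card(S) = 3840000000 / 80000 = 48000

48000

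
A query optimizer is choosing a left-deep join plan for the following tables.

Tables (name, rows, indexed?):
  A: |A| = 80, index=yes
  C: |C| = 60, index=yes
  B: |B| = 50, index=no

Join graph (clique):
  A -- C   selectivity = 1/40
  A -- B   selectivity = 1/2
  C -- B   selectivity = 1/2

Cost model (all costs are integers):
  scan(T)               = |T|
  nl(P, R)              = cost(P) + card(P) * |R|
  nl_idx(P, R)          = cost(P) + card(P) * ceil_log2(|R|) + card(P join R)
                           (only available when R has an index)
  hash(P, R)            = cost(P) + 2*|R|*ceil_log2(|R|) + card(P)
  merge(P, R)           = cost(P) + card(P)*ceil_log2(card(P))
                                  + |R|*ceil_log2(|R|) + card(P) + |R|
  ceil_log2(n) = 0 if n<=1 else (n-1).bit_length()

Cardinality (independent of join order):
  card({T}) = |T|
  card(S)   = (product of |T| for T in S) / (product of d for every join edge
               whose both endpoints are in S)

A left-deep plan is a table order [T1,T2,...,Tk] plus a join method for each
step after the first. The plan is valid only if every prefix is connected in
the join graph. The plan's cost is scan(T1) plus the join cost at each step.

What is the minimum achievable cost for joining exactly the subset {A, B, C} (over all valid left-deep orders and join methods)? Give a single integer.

Selinger DP over subsets of {A,B,C}:
  {A}: scan cost=80, card=80
  {C}: scan cost=60, card=60
  {B}: scan cost=50, card=50
  {AC}: card=120; try (A,nl_idx)→600, (C,nl_idx)→680, (C,hash)→880, (A,merge)→1120, (C,merge)→1140, (A,hash)→1240 …(+2); best=600 via (A,nl_idx)
  {AB}: card=2000; try (B,hash)→760, (A,merge)→1040, (B,merge)→1070, (A,hash)→1220, (A,nl_idx)→2400, (A,nl)→4050 …(+1); best=760 via (B,hash)
  {BC}: card=1500; try (B,hash)→720, (C,hash)→820, (C,merge)→820, (B,merge)→830, (C,nl_idx)→1850, (C,nl)→3050 …(+1); best=720 via (B,hash)
  {ABC}: card=1500; try (B,hash)→1320, (B,merge)→1910, (A,hash)→3340, (C,hash)→3480, (B,nl)→6600, (A,nl_idx)→12720 …(+5); best=1320 via (B,hash)

1320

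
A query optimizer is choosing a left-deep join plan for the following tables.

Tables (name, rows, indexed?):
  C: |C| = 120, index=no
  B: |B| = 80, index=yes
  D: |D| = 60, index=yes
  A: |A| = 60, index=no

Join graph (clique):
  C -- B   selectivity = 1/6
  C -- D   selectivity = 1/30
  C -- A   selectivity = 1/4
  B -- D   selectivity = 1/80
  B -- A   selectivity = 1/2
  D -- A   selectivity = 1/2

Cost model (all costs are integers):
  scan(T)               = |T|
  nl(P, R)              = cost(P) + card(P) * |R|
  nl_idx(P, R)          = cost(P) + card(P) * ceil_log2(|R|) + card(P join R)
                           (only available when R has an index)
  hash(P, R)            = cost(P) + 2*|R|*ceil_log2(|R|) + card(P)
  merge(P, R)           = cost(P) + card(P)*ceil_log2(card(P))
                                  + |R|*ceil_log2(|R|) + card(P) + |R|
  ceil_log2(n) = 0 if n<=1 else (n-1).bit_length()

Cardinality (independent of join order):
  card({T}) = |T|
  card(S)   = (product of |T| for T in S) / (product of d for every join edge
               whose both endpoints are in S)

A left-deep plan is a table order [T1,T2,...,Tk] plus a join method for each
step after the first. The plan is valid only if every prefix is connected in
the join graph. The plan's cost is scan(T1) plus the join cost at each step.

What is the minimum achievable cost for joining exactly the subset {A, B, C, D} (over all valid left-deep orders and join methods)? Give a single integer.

Selinger DP over subsets of {A,B,C,D}:
  {C}: scan cost=120, card=120
  {B}: scan cost=80, card=80
  {D}: scan cost=60, card=60
  {A}: scan cost=60, card=60
  {BC}: card=1600; try (B,hash)→1360, (C,merge)→1680, (B,merge)→1720, (C,hash)→1840, (B,nl_idx)→2560, (C,nl)→9680 …(+1); best=1360 via (B,hash)
  {CD}: card=240; try (D,hash)→960, (D,nl_idx)→1080, (C,merge)→1440, (D,merge)→1500, (C,hash)→1800, (C,nl)→7260 …(+1); best=960 via (D,hash)
  {AC}: card=1800; try (A,hash)→960, (C,merge)→1440, (A,merge)→1500, (C,hash)→1800, (C,nl)→7260, (A,nl)→7320; best=960 via (A,hash)
  {BD}: card=60; try (B,nl_idx)→540, (D,nl_idx)→620, (D,hash)→880, (B,merge)→1120, (D,merge)→1140, (B,hash)→1240 …(+2); best=540 via (B,nl_idx)
  {AB}: card=2400; try (A,hash)→880, (B,merge)→1120, (A,merge)→1140, (B,hash)→1240, (B,nl_idx)→2880, (B,nl)→4860 …(+1); best=880 via (A,hash)
  {AD}: card=1800; try (D,hash)→840, (A,hash)→840, (D,merge)→900, (A,merge)→900, (D,nl_idx)→2220, (D,nl)→3660 …(+1); best=840 via (D,hash)
  {BCD}: card=40; try (C,merge)→1920, (C,hash)→2280, (B,hash)→2320, (B,nl_idx)→2680, (D,hash)→3680, (B,merge)→3760 …(+5); best=1920 via (C,merge)
  {ABC}: card=12000; try (A,hash)→3680, (B,hash)→3880, (C,hash)→4960, (A,merge)→20980, (B,merge)→23200, (B,nl_idx)→25560 …(+4); best=3680 via (A,hash)
  {ACD}: card=1800; try (A,hash)→1920, (D,hash)→3480, (A,merge)→3540, (C,hash)→4320, (D,nl_idx)→13560, (A,nl)→15360 …(+4); best=1920 via (A,hash)
  {ABD}: card=900; try (A,hash)→1320, (A,merge)→1380, (B,hash)→3760, (D,hash)→4000, (A,nl)→4140, (B,nl_idx)→14340 …(+5); best=1320 via (A,hash)
  {ABCD}: card=150; try (A,merge)→2620, (A,hash)→2680, (C,hash)→3900, (A,nl)→4320, (B,hash)→4840, (C,merge)→12180 …(+8); best=2620 via (A,merge)

2620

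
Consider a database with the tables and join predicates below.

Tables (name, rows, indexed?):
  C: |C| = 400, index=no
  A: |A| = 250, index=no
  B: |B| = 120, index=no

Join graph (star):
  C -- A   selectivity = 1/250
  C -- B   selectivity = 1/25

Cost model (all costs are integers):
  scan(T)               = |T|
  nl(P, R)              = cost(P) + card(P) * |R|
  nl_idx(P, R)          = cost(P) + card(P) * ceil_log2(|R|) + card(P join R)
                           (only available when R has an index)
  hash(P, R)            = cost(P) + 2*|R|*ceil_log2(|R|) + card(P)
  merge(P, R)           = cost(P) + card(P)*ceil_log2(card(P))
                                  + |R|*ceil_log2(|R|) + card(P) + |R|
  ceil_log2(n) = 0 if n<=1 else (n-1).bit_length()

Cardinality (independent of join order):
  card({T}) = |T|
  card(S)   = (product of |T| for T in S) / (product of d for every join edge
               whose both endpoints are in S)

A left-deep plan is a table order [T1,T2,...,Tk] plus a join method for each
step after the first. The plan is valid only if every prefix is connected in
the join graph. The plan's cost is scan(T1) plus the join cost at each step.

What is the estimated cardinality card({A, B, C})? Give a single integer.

1920

Tables in S: A(250), B(120), C(400)
Edges inside S: C-A(d=250), C-B(d=25)
numerator = 250 * 120 * 400 = 12000000
denominator = 250 * 25 = 6250
card(S) = 12000000 / 6250 = 1920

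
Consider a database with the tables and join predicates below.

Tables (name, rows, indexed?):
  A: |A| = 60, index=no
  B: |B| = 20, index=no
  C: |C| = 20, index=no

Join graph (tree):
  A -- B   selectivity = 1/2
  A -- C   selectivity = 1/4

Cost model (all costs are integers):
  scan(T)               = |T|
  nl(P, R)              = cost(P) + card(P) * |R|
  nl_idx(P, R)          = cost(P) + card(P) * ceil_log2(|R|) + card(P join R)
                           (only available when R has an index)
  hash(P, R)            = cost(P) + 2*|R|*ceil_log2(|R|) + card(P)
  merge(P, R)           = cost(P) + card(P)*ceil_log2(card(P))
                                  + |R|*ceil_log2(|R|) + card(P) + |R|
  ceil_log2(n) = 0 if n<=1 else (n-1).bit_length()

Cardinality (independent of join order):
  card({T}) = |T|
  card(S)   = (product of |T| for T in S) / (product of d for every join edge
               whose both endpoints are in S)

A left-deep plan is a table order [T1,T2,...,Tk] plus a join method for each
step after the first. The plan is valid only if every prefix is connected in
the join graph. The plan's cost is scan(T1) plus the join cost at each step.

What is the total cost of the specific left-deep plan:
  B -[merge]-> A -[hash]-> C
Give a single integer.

step 1: scan B: cost=20, card=20
step 2: join A via merge
    card(P join A) = 20*60/(2) = 600
    cost = 20 + 20*5 + 60*6 + 20 + 60 = 560
step 3: join C via hash
    card(P join C) = 600*20/(4) = 3000
    cost = 560 + 2*20*5 + 600 = 1360

1360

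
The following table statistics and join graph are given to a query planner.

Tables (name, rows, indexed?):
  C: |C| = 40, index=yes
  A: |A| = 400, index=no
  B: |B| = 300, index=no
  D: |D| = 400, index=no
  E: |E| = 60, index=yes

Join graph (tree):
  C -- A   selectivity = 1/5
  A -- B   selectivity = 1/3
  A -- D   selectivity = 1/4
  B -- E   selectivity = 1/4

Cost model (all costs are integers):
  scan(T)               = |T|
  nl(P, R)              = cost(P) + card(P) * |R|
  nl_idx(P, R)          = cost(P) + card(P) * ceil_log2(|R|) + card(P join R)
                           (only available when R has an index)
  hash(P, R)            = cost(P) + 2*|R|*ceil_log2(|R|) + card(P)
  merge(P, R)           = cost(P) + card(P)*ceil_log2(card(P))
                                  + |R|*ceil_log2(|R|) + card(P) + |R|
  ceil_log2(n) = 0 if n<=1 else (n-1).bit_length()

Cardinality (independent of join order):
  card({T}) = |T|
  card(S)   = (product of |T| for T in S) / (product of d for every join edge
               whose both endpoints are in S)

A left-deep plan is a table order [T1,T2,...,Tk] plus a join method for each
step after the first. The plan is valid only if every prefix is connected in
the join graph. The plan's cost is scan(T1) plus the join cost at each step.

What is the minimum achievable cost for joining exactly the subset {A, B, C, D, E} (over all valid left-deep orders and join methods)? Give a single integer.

Selinger DP over subsets of {A,B,C,D,E}:
  {C}: scan cost=40, card=40
  {A}: scan cost=400, card=400
  {B}: scan cost=300, card=300
  {D}: scan cost=400, card=400
  {E}: scan cost=60, card=60
  {AC}: card=3200; try (C,hash)→1280, (A,merge)→4320, (C,merge)→4680, (C,nl_idx)→6000, (A,hash)→7280, (A,nl)→16040 …(+1); best=1280 via (C,hash)
  {AB}: card=40000; try (B,hash)→6200, (A,merge)→7300, (B,merge)→7400, (A,hash)→7800, (A,nl)→120300, (B,nl)→120400; best=6200 via (B,hash)
  {AD}: card=40000; try (D,hash)→8000, (A,hash)→8000, (D,merge)→8400, (A,merge)→8400, (D,nl)→160400, (A,nl)→160400; best=8000 via (D,hash)
  {BE}: card=4500; try (E,hash)→1320, (B,merge)→3480, (E,merge)→3720, (B,hash)→5520, (E,nl_idx)→6600, (B,nl)→18060 …(+1); best=1320 via (E,hash)
  {ABC}: card=320000; try (B,hash)→9880, (B,merge)→45880, (C,hash)→46680, (C,nl_idx)→566200, (C,merge)→686480, (B,nl)→961280 …(+1); best=9880 via (B,hash)
  {ACD}: card=320000; try (D,hash)→11680, (D,merge)→46880, (C,hash)→48480, (C,nl_idx)→568000, (C,merge)→688280, (D,nl)→1281280 …(+1); best=11680 via (D,hash)
  {ABD}: card=4000000; try (D,hash)→53400, (B,hash)→53400, (D,merge)→690200, (B,merge)→691000, (B,nl)→12008000, (D,nl)→16006200; best=53400 via (D,hash)
  {ABE}: card=600000; try (A,hash)→13020, (E,hash)→46920, (A,merge)→68320, (E,merge)→686620, (E,nl_idx)→846200, (A,nl)→1801320 …(+1); best=13020 via (A,hash)
  {ABCD}: card=32000000; try (D,hash)→337080, (B,hash)→337080, (C,hash)→4053880, (D,merge)→6413880, (B,merge)→6414680, (C,nl_idx)→56053400 …(+4); best=337080 via (D,hash)
  {ABCE}: card=4800000; try (E,hash)→330600, (C,hash)→613500, (E,merge)→6410300, (E,nl_idx)→6729880, (C,nl_idx)→8413020, (C,merge)→12613300 …(+2); best=330600 via (E,hash)
  {ABDE}: card=60000000; try (D,hash)→620220, (E,hash)→4054120, (D,merge)→12617020, (E,nl_idx)→84053400, (E,merge)→92053820, (D,nl)→240013020 …(+1); best=620220 via (D,hash)
  {ABCDE}: card=480000000; try (D,hash)→5137800, (E,hash)→32337800, (C,hash)→60620700, (D,merge)→115534600, (E,nl_idx)→672337080, (E,merge)→832337500 …(+5); best=5137800 via (D,hash)

5137800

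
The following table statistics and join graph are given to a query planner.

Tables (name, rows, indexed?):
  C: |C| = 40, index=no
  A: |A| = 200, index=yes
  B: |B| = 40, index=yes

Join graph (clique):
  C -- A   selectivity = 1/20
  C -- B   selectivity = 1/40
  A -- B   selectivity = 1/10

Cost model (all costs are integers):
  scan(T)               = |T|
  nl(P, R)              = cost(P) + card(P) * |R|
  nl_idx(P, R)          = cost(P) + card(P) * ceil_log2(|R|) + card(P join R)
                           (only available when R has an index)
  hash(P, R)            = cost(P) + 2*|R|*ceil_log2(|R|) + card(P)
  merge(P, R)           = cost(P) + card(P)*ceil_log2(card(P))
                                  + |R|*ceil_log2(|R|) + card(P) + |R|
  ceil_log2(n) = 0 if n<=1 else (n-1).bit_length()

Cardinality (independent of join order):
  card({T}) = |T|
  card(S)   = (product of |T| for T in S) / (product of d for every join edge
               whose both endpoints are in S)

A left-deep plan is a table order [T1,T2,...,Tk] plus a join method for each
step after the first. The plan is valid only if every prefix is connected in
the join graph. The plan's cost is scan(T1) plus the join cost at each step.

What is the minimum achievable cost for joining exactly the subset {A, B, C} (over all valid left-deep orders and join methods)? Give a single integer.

Selinger DP over subsets of {A,B,C}:
  {C}: scan cost=40, card=40
  {A}: scan cost=200, card=200
  {B}: scan cost=40, card=40
  {AC}: card=400; try (A,nl_idx)→760, (C,hash)→880, (A,merge)→2120, (C,merge)→2280, (A,hash)→3280, (A,nl)→8040 …(+1); best=760 via (A,nl_idx)
  {BC}: card=40; try (B,nl_idx)→320, (C,hash)→560, (B,hash)→560, (C,merge)→600, (B,merge)→600, (C,nl)→1640 …(+1); best=320 via (B,nl_idx)
  {AB}: card=800; try (B,hash)→880, (A,nl_idx)→1160, (A,merge)→2120, (B,nl_idx)→2200, (B,merge)→2280, (A,hash)→3280 …(+2); best=880 via (B,hash)
  {ABC}: card=40; try (A,nl_idx)→680, (B,hash)→1640, (C,hash)→2160, (A,merge)→2400, (B,nl_idx)→3200, (A,hash)→3560 …(+5); best=680 via (A,nl_idx)

680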